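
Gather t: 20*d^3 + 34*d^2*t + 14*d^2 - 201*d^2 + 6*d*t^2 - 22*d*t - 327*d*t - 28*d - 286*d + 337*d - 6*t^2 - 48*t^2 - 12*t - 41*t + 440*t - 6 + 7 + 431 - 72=20*d^3 - 187*d^2 + 23*d + t^2*(6*d - 54) + t*(34*d^2 - 349*d + 387) + 360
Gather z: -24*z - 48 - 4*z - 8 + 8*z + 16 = -20*z - 40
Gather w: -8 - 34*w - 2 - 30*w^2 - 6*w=-30*w^2 - 40*w - 10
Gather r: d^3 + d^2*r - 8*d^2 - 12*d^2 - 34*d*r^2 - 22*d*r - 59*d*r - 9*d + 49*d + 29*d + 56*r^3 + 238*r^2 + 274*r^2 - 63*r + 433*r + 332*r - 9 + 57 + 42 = d^3 - 20*d^2 + 69*d + 56*r^3 + r^2*(512 - 34*d) + r*(d^2 - 81*d + 702) + 90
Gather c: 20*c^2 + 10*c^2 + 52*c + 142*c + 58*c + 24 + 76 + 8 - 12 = 30*c^2 + 252*c + 96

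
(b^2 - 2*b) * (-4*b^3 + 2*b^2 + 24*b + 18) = -4*b^5 + 10*b^4 + 20*b^3 - 30*b^2 - 36*b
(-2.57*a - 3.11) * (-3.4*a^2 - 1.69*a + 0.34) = 8.738*a^3 + 14.9173*a^2 + 4.3821*a - 1.0574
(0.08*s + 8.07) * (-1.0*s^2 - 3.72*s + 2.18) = -0.08*s^3 - 8.3676*s^2 - 29.846*s + 17.5926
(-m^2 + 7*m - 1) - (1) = -m^2 + 7*m - 2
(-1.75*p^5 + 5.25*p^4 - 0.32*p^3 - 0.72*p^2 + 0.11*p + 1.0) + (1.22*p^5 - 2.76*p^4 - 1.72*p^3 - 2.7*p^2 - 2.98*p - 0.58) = -0.53*p^5 + 2.49*p^4 - 2.04*p^3 - 3.42*p^2 - 2.87*p + 0.42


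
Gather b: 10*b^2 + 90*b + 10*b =10*b^2 + 100*b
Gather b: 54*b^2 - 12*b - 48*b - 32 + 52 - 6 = 54*b^2 - 60*b + 14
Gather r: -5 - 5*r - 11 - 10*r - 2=-15*r - 18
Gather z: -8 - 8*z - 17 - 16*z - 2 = -24*z - 27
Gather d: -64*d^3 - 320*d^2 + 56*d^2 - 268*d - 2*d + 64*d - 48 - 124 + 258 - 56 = -64*d^3 - 264*d^2 - 206*d + 30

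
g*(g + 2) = g^2 + 2*g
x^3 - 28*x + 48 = (x - 4)*(x - 2)*(x + 6)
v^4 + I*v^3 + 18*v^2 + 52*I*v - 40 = (v - 5*I)*(v + 2*I)^3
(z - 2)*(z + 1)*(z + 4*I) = z^3 - z^2 + 4*I*z^2 - 2*z - 4*I*z - 8*I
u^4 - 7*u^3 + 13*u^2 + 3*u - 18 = (u - 3)^2*(u - 2)*(u + 1)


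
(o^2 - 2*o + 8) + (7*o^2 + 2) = 8*o^2 - 2*o + 10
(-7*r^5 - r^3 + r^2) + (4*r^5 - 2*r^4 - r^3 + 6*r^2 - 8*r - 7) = -3*r^5 - 2*r^4 - 2*r^3 + 7*r^2 - 8*r - 7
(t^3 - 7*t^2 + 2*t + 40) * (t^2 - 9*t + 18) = t^5 - 16*t^4 + 83*t^3 - 104*t^2 - 324*t + 720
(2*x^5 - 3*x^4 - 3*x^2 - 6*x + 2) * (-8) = -16*x^5 + 24*x^4 + 24*x^2 + 48*x - 16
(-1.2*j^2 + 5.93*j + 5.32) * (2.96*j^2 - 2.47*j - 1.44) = -3.552*j^4 + 20.5168*j^3 + 2.8281*j^2 - 21.6796*j - 7.6608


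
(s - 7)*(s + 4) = s^2 - 3*s - 28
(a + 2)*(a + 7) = a^2 + 9*a + 14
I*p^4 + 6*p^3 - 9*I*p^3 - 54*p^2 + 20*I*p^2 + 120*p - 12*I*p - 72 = (p - 6)*(p - 2)*(p - 6*I)*(I*p - I)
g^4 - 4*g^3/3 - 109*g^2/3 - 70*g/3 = g*(g - 7)*(g + 2/3)*(g + 5)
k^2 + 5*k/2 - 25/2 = (k - 5/2)*(k + 5)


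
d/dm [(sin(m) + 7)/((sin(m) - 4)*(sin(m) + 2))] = (-14*sin(m) + cos(m)^2 + 5)*cos(m)/((sin(m) - 4)^2*(sin(m) + 2)^2)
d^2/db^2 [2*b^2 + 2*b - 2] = 4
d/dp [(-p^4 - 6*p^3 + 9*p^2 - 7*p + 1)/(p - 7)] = (-3*p^4 + 16*p^3 + 135*p^2 - 126*p + 48)/(p^2 - 14*p + 49)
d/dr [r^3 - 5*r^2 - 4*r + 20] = 3*r^2 - 10*r - 4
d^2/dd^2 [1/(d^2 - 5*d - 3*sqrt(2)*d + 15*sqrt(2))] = 2*(-d^2 + 3*sqrt(2)*d + 5*d + (-2*d + 3*sqrt(2) + 5)^2 - 15*sqrt(2))/(d^2 - 5*d - 3*sqrt(2)*d + 15*sqrt(2))^3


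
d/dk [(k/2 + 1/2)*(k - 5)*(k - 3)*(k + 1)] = 2*k^3 - 9*k^2 + 11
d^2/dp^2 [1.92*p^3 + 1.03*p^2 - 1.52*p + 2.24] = 11.52*p + 2.06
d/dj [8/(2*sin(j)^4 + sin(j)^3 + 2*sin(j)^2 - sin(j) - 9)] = 8*(-8*sin(j)^3 - 3*sin(j)^2 - 4*sin(j) + 1)*cos(j)/(2*sin(j)^4 + sin(j)^3 + 2*sin(j)^2 - sin(j) - 9)^2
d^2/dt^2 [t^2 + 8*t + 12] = 2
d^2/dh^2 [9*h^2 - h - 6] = 18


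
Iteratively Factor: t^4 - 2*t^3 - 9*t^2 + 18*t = (t)*(t^3 - 2*t^2 - 9*t + 18) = t*(t - 2)*(t^2 - 9) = t*(t - 3)*(t - 2)*(t + 3)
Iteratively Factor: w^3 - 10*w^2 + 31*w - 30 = (w - 2)*(w^2 - 8*w + 15) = (w - 5)*(w - 2)*(w - 3)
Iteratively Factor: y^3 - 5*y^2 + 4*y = (y)*(y^2 - 5*y + 4) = y*(y - 4)*(y - 1)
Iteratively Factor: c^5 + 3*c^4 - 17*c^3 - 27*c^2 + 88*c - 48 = (c - 1)*(c^4 + 4*c^3 - 13*c^2 - 40*c + 48) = (c - 3)*(c - 1)*(c^3 + 7*c^2 + 8*c - 16) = (c - 3)*(c - 1)*(c + 4)*(c^2 + 3*c - 4) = (c - 3)*(c - 1)^2*(c + 4)*(c + 4)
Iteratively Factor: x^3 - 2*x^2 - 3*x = (x + 1)*(x^2 - 3*x) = (x - 3)*(x + 1)*(x)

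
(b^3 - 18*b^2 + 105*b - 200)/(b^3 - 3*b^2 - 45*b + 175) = (b - 8)/(b + 7)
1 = 1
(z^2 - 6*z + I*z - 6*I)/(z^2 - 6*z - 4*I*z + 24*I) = (z + I)/(z - 4*I)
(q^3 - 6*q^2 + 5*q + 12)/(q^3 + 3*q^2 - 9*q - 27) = (q^2 - 3*q - 4)/(q^2 + 6*q + 9)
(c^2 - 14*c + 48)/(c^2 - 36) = (c - 8)/(c + 6)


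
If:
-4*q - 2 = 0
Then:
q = -1/2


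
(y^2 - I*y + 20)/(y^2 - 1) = (y^2 - I*y + 20)/(y^2 - 1)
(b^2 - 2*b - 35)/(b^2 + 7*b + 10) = (b - 7)/(b + 2)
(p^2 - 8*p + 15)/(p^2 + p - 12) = (p - 5)/(p + 4)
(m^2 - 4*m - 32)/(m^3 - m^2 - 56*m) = (m + 4)/(m*(m + 7))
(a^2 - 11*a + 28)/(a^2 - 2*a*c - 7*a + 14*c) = (a - 4)/(a - 2*c)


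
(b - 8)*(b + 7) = b^2 - b - 56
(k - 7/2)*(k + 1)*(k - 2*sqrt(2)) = k^3 - 2*sqrt(2)*k^2 - 5*k^2/2 - 7*k/2 + 5*sqrt(2)*k + 7*sqrt(2)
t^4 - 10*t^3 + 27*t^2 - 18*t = t*(t - 6)*(t - 3)*(t - 1)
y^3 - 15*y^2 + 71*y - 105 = (y - 7)*(y - 5)*(y - 3)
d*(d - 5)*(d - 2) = d^3 - 7*d^2 + 10*d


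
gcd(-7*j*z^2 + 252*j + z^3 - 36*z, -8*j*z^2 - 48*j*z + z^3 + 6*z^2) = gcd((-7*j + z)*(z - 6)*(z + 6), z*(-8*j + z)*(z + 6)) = z + 6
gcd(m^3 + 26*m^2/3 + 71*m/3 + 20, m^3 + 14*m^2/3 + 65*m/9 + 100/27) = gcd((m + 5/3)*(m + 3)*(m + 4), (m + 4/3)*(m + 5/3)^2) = m + 5/3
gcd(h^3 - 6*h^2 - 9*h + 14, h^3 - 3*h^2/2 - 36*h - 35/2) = h - 7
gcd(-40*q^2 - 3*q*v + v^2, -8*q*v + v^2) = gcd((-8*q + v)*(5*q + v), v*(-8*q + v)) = 8*q - v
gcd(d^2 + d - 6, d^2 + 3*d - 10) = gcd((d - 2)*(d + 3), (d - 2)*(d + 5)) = d - 2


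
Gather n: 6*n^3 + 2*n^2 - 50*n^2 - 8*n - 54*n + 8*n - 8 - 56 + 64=6*n^3 - 48*n^2 - 54*n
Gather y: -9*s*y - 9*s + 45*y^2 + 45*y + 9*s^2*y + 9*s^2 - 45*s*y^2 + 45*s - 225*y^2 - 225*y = 9*s^2 + 36*s + y^2*(-45*s - 180) + y*(9*s^2 - 9*s - 180)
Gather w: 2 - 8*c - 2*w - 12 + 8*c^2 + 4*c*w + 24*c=8*c^2 + 16*c + w*(4*c - 2) - 10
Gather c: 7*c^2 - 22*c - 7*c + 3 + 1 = 7*c^2 - 29*c + 4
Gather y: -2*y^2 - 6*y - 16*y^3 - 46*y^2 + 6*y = -16*y^3 - 48*y^2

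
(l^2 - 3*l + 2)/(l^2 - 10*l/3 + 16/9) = 9*(l^2 - 3*l + 2)/(9*l^2 - 30*l + 16)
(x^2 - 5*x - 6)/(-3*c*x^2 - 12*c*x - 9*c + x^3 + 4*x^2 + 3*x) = (x - 6)/(-3*c*x - 9*c + x^2 + 3*x)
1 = 1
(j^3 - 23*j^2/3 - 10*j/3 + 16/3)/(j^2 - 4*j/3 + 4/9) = 3*(j^2 - 7*j - 8)/(3*j - 2)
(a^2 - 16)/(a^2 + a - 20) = (a + 4)/(a + 5)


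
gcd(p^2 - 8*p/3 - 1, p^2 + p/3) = p + 1/3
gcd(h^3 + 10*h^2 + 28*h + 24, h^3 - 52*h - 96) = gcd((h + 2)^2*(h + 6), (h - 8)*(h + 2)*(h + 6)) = h^2 + 8*h + 12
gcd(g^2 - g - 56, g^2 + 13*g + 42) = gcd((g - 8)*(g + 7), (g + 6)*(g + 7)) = g + 7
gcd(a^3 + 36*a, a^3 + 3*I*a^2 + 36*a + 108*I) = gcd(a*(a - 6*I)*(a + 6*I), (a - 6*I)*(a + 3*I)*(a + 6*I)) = a^2 + 36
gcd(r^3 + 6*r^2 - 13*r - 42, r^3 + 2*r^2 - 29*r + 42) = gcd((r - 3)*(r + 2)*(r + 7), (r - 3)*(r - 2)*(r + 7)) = r^2 + 4*r - 21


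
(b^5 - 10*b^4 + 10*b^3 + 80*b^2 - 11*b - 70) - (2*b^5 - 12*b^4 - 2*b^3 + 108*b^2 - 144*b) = -b^5 + 2*b^4 + 12*b^3 - 28*b^2 + 133*b - 70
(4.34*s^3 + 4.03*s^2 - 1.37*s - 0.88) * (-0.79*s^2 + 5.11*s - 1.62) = -3.4286*s^5 + 18.9937*s^4 + 14.6448*s^3 - 12.8341*s^2 - 2.2774*s + 1.4256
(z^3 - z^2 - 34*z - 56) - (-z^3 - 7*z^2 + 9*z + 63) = 2*z^3 + 6*z^2 - 43*z - 119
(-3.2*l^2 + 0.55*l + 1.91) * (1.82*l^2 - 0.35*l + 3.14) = -5.824*l^4 + 2.121*l^3 - 6.7643*l^2 + 1.0585*l + 5.9974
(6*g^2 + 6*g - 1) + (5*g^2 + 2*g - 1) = 11*g^2 + 8*g - 2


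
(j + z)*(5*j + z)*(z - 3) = 5*j^2*z - 15*j^2 + 6*j*z^2 - 18*j*z + z^3 - 3*z^2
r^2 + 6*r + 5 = (r + 1)*(r + 5)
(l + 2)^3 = l^3 + 6*l^2 + 12*l + 8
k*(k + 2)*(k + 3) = k^3 + 5*k^2 + 6*k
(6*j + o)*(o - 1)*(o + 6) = 6*j*o^2 + 30*j*o - 36*j + o^3 + 5*o^2 - 6*o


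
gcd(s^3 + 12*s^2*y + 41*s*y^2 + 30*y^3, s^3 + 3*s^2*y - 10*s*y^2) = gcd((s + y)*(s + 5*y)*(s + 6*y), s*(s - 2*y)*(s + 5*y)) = s + 5*y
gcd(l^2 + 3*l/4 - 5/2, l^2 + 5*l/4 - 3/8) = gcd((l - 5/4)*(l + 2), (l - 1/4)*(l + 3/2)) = 1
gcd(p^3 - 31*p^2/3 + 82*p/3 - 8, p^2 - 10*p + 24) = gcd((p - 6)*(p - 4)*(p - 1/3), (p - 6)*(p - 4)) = p^2 - 10*p + 24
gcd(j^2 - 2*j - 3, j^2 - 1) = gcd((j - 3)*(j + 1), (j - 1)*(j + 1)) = j + 1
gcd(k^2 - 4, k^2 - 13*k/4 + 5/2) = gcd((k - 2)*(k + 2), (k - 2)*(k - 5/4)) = k - 2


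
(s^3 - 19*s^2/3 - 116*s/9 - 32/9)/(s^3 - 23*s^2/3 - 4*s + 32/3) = (s + 1/3)/(s - 1)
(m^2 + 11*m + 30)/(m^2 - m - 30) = (m + 6)/(m - 6)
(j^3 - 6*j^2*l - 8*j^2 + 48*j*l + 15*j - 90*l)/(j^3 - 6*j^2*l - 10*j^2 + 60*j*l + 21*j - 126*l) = (j - 5)/(j - 7)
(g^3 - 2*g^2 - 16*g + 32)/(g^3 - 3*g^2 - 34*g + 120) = (g^2 + 2*g - 8)/(g^2 + g - 30)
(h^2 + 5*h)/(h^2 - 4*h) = (h + 5)/(h - 4)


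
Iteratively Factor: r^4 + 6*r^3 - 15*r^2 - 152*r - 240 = (r + 4)*(r^3 + 2*r^2 - 23*r - 60) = (r + 4)^2*(r^2 - 2*r - 15) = (r + 3)*(r + 4)^2*(r - 5)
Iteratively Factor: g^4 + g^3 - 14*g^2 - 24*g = (g - 4)*(g^3 + 5*g^2 + 6*g) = (g - 4)*(g + 2)*(g^2 + 3*g) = g*(g - 4)*(g + 2)*(g + 3)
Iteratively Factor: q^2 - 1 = (q + 1)*(q - 1)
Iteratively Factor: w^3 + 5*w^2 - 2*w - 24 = (w + 3)*(w^2 + 2*w - 8) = (w - 2)*(w + 3)*(w + 4)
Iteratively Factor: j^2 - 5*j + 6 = (j - 3)*(j - 2)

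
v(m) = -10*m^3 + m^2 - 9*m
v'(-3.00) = -285.00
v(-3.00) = 306.00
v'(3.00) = -273.00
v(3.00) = -288.00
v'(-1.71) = -100.14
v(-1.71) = 68.32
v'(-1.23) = -56.85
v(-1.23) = 31.19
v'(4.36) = -570.57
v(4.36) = -849.05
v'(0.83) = -28.01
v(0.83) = -12.50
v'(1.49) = -72.62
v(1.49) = -44.27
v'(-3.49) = -381.38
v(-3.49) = 468.68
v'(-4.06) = -511.63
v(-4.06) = 722.26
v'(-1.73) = -102.25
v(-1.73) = 70.34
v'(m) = -30*m^2 + 2*m - 9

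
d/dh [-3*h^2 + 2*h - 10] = 2 - 6*h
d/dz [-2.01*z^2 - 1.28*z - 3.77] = -4.02*z - 1.28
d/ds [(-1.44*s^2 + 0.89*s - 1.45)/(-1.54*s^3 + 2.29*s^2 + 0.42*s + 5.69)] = (-2.2176*s^4 + 2.7412*s^3 - 9.3419*s^2 - 9.7462*s + 5.6731)/(2.3716*s^6 - 7.0532*s^5 + 3.9505*s^4 - 15.6016*s^3 + 26.2366*s^2 + 4.7796*s + 32.3761)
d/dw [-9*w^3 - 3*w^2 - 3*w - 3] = -27*w^2 - 6*w - 3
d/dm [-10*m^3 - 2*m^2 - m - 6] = -30*m^2 - 4*m - 1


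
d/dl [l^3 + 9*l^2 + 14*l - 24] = 3*l^2 + 18*l + 14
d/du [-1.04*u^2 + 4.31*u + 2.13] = 4.31 - 2.08*u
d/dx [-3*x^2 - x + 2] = -6*x - 1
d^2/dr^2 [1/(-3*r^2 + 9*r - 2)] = 6*(3*r^2 - 9*r - 3*(2*r - 3)^2 + 2)/(3*r^2 - 9*r + 2)^3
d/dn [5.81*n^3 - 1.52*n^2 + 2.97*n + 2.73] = 17.43*n^2 - 3.04*n + 2.97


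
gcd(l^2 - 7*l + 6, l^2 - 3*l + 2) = l - 1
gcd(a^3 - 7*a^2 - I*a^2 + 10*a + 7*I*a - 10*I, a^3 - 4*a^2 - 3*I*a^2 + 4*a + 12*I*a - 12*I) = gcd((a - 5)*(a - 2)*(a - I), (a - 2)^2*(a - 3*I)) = a - 2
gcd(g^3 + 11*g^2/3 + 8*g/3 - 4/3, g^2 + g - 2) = g + 2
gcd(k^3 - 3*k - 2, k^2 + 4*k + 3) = k + 1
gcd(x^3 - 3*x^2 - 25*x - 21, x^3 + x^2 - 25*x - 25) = x + 1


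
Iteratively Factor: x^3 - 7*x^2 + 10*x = (x - 5)*(x^2 - 2*x) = x*(x - 5)*(x - 2)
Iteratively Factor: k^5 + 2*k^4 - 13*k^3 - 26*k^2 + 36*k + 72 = (k + 3)*(k^4 - k^3 - 10*k^2 + 4*k + 24) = (k + 2)*(k + 3)*(k^3 - 3*k^2 - 4*k + 12) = (k - 3)*(k + 2)*(k + 3)*(k^2 - 4) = (k - 3)*(k - 2)*(k + 2)*(k + 3)*(k + 2)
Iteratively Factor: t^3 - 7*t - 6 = (t + 2)*(t^2 - 2*t - 3) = (t - 3)*(t + 2)*(t + 1)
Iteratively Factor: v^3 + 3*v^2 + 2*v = (v + 2)*(v^2 + v) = (v + 1)*(v + 2)*(v)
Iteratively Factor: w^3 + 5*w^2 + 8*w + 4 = (w + 1)*(w^2 + 4*w + 4) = (w + 1)*(w + 2)*(w + 2)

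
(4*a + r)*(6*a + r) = 24*a^2 + 10*a*r + r^2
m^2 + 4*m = m*(m + 4)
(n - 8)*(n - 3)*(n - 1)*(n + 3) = n^4 - 9*n^3 - n^2 + 81*n - 72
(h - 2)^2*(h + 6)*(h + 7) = h^4 + 9*h^3 - 6*h^2 - 116*h + 168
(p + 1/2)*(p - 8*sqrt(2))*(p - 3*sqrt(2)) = p^3 - 11*sqrt(2)*p^2 + p^2/2 - 11*sqrt(2)*p/2 + 48*p + 24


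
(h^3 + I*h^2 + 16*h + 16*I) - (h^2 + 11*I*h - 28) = h^3 - h^2 + I*h^2 + 16*h - 11*I*h + 28 + 16*I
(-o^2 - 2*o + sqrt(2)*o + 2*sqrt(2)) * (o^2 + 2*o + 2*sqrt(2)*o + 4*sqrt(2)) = -o^4 - 4*o^3 - sqrt(2)*o^3 - 4*sqrt(2)*o^2 - 4*sqrt(2)*o + 16*o + 16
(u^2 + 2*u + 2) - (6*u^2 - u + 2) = -5*u^2 + 3*u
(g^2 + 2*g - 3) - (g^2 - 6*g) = 8*g - 3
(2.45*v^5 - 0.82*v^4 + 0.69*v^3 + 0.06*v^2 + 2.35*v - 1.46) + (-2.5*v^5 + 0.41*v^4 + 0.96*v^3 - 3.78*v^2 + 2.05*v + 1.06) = -0.0499999999999998*v^5 - 0.41*v^4 + 1.65*v^3 - 3.72*v^2 + 4.4*v - 0.4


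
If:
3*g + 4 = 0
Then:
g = -4/3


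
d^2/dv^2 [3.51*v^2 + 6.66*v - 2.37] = 7.02000000000000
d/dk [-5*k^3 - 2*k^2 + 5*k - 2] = -15*k^2 - 4*k + 5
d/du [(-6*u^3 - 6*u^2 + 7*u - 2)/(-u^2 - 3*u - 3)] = (6*u^4 + 36*u^3 + 79*u^2 + 32*u - 27)/(u^4 + 6*u^3 + 15*u^2 + 18*u + 9)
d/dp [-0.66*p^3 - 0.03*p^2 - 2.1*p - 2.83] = -1.98*p^2 - 0.06*p - 2.1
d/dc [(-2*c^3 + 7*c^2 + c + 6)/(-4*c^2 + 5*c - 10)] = (8*c^4 - 20*c^3 + 99*c^2 - 92*c - 40)/(16*c^4 - 40*c^3 + 105*c^2 - 100*c + 100)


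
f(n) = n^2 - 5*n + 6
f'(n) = 2*n - 5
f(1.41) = 0.94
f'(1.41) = -2.18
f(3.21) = 0.25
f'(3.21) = 1.42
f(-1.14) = 13.00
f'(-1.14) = -7.28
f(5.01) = 6.05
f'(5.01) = 5.02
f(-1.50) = 15.75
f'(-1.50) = -8.00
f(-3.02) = 30.22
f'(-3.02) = -11.04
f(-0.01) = 6.05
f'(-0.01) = -5.02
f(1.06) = 1.82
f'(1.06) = -2.88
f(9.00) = 42.00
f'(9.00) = 13.00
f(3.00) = 0.00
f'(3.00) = 1.00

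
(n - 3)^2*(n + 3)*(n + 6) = n^4 + 3*n^3 - 27*n^2 - 27*n + 162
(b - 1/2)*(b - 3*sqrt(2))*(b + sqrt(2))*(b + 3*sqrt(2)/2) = b^4 - sqrt(2)*b^3/2 - b^3/2 - 12*b^2 + sqrt(2)*b^2/4 - 9*sqrt(2)*b + 6*b + 9*sqrt(2)/2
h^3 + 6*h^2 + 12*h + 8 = (h + 2)^3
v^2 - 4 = (v - 2)*(v + 2)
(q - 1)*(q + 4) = q^2 + 3*q - 4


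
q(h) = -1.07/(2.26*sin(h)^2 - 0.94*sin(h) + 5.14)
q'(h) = -1.07*(-4.52*sin(h)*cos(h) + 0.94*cos(h))/(2.26*sin(h)^2 - 0.94*sin(h) + 5.14)^2 = (4.8364*sin(h) - 1.0058)*cos(h)/(2.26*sin(h)^2 - 0.94*sin(h) + 5.14)^2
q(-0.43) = -0.18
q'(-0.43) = -0.08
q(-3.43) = -0.21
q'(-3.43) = -0.01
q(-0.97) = -0.14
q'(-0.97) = -0.05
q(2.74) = -0.21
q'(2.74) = -0.03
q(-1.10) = -0.14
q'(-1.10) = -0.04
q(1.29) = -0.17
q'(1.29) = 0.03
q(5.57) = -0.16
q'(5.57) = -0.07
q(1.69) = -0.17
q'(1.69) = -0.01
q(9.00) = -0.21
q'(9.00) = -0.03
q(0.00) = -0.21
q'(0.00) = -0.04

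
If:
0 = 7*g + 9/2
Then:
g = -9/14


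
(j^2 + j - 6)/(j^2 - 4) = (j + 3)/(j + 2)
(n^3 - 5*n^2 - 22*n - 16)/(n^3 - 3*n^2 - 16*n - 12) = (n - 8)/(n - 6)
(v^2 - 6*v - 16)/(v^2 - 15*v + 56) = (v + 2)/(v - 7)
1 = 1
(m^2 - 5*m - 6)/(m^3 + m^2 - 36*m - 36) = 1/(m + 6)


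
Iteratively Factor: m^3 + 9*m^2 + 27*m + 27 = (m + 3)*(m^2 + 6*m + 9) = (m + 3)^2*(m + 3)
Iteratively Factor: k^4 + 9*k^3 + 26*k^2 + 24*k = (k + 3)*(k^3 + 6*k^2 + 8*k) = (k + 3)*(k + 4)*(k^2 + 2*k) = (k + 2)*(k + 3)*(k + 4)*(k)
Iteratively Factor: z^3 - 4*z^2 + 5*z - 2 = (z - 2)*(z^2 - 2*z + 1) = (z - 2)*(z - 1)*(z - 1)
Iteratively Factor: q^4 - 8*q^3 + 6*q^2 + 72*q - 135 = (q - 3)*(q^3 - 5*q^2 - 9*q + 45) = (q - 3)*(q + 3)*(q^2 - 8*q + 15) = (q - 3)^2*(q + 3)*(q - 5)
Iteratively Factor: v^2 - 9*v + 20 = (v - 4)*(v - 5)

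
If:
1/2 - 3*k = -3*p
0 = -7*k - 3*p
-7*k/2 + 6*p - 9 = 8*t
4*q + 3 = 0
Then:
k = 1/20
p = -7/60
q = -3/4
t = -79/64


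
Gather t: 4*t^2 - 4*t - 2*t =4*t^2 - 6*t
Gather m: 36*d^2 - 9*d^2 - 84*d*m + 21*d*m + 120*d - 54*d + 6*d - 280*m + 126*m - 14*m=27*d^2 + 72*d + m*(-63*d - 168)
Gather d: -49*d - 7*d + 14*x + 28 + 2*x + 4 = -56*d + 16*x + 32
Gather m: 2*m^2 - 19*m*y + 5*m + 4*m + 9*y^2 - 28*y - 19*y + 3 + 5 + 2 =2*m^2 + m*(9 - 19*y) + 9*y^2 - 47*y + 10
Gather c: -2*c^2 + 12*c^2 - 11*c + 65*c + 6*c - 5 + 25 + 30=10*c^2 + 60*c + 50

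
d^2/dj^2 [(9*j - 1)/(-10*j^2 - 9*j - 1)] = 2*(-(9*j - 1)*(20*j + 9)^2 + (270*j + 71)*(10*j^2 + 9*j + 1))/(10*j^2 + 9*j + 1)^3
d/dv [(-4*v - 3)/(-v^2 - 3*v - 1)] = (4*v^2 + 12*v - (2*v + 3)*(4*v + 3) + 4)/(v^2 + 3*v + 1)^2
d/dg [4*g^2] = 8*g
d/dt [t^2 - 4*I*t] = 2*t - 4*I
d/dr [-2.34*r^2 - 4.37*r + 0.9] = -4.68*r - 4.37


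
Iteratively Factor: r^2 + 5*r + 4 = (r + 4)*(r + 1)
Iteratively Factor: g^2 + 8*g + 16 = (g + 4)*(g + 4)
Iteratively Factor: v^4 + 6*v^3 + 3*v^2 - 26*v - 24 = (v + 4)*(v^3 + 2*v^2 - 5*v - 6) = (v - 2)*(v + 4)*(v^2 + 4*v + 3) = (v - 2)*(v + 1)*(v + 4)*(v + 3)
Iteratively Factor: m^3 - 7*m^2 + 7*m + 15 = (m - 5)*(m^2 - 2*m - 3) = (m - 5)*(m - 3)*(m + 1)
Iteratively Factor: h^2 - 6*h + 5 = (h - 5)*(h - 1)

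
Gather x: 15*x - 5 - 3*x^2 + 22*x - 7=-3*x^2 + 37*x - 12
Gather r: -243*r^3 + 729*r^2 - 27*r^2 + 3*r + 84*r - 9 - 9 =-243*r^3 + 702*r^2 + 87*r - 18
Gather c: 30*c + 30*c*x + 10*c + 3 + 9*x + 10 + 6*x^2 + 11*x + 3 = c*(30*x + 40) + 6*x^2 + 20*x + 16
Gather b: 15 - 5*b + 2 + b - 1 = 16 - 4*b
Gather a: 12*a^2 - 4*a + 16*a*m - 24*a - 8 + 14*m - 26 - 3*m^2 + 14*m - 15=12*a^2 + a*(16*m - 28) - 3*m^2 + 28*m - 49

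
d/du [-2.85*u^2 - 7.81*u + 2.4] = -5.7*u - 7.81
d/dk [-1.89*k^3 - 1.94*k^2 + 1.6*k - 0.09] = -5.67*k^2 - 3.88*k + 1.6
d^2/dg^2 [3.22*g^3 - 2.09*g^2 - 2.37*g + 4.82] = 19.32*g - 4.18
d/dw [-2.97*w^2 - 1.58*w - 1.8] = -5.94*w - 1.58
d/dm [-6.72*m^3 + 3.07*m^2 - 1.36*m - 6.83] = -20.16*m^2 + 6.14*m - 1.36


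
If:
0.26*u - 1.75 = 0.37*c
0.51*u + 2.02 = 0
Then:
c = -7.51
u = -3.96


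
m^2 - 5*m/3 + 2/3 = (m - 1)*(m - 2/3)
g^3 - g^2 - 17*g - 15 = (g - 5)*(g + 1)*(g + 3)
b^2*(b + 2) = b^3 + 2*b^2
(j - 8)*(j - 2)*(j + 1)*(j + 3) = j^4 - 6*j^3 - 21*j^2 + 34*j + 48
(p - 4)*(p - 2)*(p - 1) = p^3 - 7*p^2 + 14*p - 8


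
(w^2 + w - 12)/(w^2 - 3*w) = (w + 4)/w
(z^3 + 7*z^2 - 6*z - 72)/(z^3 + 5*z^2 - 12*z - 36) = (z + 4)/(z + 2)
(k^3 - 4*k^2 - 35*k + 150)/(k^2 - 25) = (k^2 + k - 30)/(k + 5)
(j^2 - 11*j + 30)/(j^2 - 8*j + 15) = (j - 6)/(j - 3)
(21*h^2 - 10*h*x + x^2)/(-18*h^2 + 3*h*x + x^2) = (-7*h + x)/(6*h + x)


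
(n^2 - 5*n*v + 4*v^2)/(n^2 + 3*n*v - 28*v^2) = (n - v)/(n + 7*v)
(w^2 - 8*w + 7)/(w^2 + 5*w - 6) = (w - 7)/(w + 6)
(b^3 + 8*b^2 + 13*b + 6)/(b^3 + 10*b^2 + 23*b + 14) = (b^2 + 7*b + 6)/(b^2 + 9*b + 14)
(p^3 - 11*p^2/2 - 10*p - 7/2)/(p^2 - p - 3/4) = 2*(p^2 - 6*p - 7)/(2*p - 3)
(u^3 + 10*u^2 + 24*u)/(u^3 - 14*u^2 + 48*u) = (u^2 + 10*u + 24)/(u^2 - 14*u + 48)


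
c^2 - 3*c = c*(c - 3)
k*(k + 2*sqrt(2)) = k^2 + 2*sqrt(2)*k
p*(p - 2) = p^2 - 2*p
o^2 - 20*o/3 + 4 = (o - 6)*(o - 2/3)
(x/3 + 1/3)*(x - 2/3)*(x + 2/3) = x^3/3 + x^2/3 - 4*x/27 - 4/27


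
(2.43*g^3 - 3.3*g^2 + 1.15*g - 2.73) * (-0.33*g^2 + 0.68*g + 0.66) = -0.8019*g^5 + 2.7414*g^4 - 1.0197*g^3 - 0.4951*g^2 - 1.0974*g - 1.8018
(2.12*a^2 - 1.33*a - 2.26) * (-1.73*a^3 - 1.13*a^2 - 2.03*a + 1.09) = -3.6676*a^5 - 0.0947*a^4 + 1.1091*a^3 + 7.5645*a^2 + 3.1381*a - 2.4634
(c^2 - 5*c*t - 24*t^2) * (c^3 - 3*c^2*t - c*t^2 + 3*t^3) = c^5 - 8*c^4*t - 10*c^3*t^2 + 80*c^2*t^3 + 9*c*t^4 - 72*t^5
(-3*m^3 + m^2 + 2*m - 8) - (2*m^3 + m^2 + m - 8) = -5*m^3 + m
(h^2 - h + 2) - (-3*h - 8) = h^2 + 2*h + 10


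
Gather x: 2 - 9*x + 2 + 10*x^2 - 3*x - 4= 10*x^2 - 12*x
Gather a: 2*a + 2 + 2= 2*a + 4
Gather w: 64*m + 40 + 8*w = 64*m + 8*w + 40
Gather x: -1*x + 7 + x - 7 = 0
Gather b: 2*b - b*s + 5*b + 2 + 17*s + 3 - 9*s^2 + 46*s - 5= b*(7 - s) - 9*s^2 + 63*s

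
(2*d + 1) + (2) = 2*d + 3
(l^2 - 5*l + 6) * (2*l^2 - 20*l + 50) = 2*l^4 - 30*l^3 + 162*l^2 - 370*l + 300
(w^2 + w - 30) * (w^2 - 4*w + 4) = w^4 - 3*w^3 - 30*w^2 + 124*w - 120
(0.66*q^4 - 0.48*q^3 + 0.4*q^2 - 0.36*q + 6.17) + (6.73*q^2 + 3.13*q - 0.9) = 0.66*q^4 - 0.48*q^3 + 7.13*q^2 + 2.77*q + 5.27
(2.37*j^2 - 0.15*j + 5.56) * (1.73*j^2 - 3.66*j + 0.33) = 4.1001*j^4 - 8.9337*j^3 + 10.9499*j^2 - 20.3991*j + 1.8348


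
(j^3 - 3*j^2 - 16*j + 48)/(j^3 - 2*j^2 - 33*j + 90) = (j^2 - 16)/(j^2 + j - 30)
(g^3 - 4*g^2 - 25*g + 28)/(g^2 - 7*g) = g + 3 - 4/g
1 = 1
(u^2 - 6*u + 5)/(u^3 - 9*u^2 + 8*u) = (u - 5)/(u*(u - 8))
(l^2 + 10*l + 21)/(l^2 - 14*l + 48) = (l^2 + 10*l + 21)/(l^2 - 14*l + 48)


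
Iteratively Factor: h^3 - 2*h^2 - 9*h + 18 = (h - 3)*(h^2 + h - 6) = (h - 3)*(h - 2)*(h + 3)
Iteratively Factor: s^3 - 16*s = (s)*(s^2 - 16) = s*(s + 4)*(s - 4)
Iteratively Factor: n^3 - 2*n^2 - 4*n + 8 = (n + 2)*(n^2 - 4*n + 4) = (n - 2)*(n + 2)*(n - 2)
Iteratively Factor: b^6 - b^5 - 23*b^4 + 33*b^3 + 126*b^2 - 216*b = (b)*(b^5 - b^4 - 23*b^3 + 33*b^2 + 126*b - 216) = b*(b + 4)*(b^4 - 5*b^3 - 3*b^2 + 45*b - 54) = b*(b - 3)*(b + 4)*(b^3 - 2*b^2 - 9*b + 18) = b*(b - 3)^2*(b + 4)*(b^2 + b - 6) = b*(b - 3)^2*(b + 3)*(b + 4)*(b - 2)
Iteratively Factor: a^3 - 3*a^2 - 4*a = (a - 4)*(a^2 + a) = a*(a - 4)*(a + 1)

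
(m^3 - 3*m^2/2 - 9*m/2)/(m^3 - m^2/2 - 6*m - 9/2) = m/(m + 1)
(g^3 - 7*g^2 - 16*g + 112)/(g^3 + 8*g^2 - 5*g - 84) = (g^2 - 11*g + 28)/(g^2 + 4*g - 21)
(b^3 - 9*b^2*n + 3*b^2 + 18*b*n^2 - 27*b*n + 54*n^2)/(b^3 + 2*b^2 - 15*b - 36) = (b^2 - 9*b*n + 18*n^2)/(b^2 - b - 12)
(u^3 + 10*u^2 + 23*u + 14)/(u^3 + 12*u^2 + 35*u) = (u^2 + 3*u + 2)/(u*(u + 5))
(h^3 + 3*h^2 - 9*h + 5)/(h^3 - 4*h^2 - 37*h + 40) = (h - 1)/(h - 8)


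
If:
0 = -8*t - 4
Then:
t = -1/2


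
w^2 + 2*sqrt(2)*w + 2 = (w + sqrt(2))^2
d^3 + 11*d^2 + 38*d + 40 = (d + 2)*(d + 4)*(d + 5)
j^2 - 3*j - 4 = (j - 4)*(j + 1)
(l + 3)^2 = l^2 + 6*l + 9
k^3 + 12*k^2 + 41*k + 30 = (k + 1)*(k + 5)*(k + 6)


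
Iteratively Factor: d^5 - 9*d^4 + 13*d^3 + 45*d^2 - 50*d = (d + 2)*(d^4 - 11*d^3 + 35*d^2 - 25*d) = (d - 1)*(d + 2)*(d^3 - 10*d^2 + 25*d) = d*(d - 1)*(d + 2)*(d^2 - 10*d + 25) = d*(d - 5)*(d - 1)*(d + 2)*(d - 5)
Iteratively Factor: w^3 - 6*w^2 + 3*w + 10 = (w + 1)*(w^2 - 7*w + 10) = (w - 5)*(w + 1)*(w - 2)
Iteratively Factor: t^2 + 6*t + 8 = (t + 4)*(t + 2)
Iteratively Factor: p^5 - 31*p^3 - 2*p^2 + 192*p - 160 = (p - 2)*(p^4 + 2*p^3 - 27*p^2 - 56*p + 80) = (p - 2)*(p + 4)*(p^3 - 2*p^2 - 19*p + 20) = (p - 5)*(p - 2)*(p + 4)*(p^2 + 3*p - 4) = (p - 5)*(p - 2)*(p - 1)*(p + 4)*(p + 4)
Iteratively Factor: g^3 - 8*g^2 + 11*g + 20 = (g - 4)*(g^2 - 4*g - 5) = (g - 4)*(g + 1)*(g - 5)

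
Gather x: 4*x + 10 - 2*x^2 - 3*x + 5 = -2*x^2 + x + 15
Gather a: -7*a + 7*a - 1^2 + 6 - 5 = 0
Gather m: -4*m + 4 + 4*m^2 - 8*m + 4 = 4*m^2 - 12*m + 8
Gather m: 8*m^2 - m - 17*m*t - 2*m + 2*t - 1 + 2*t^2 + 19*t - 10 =8*m^2 + m*(-17*t - 3) + 2*t^2 + 21*t - 11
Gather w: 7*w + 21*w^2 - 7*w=21*w^2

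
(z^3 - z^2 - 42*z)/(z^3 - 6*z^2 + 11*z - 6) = z*(z^2 - z - 42)/(z^3 - 6*z^2 + 11*z - 6)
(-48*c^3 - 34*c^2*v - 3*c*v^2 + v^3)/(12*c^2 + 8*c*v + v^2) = (-24*c^2 - 5*c*v + v^2)/(6*c + v)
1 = 1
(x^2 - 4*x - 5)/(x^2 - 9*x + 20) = (x + 1)/(x - 4)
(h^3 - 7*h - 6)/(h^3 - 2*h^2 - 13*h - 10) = (h - 3)/(h - 5)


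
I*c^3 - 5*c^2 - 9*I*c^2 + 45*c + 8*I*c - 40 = (c - 8)*(c + 5*I)*(I*c - I)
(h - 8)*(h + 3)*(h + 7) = h^3 + 2*h^2 - 59*h - 168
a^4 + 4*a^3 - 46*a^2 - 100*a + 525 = (a - 5)*(a - 3)*(a + 5)*(a + 7)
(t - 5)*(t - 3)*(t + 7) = t^3 - t^2 - 41*t + 105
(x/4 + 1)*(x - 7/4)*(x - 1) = x^3/4 + 5*x^2/16 - 37*x/16 + 7/4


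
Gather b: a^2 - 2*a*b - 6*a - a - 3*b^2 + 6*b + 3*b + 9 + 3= a^2 - 7*a - 3*b^2 + b*(9 - 2*a) + 12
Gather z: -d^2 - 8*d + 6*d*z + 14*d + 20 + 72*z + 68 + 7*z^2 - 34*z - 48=-d^2 + 6*d + 7*z^2 + z*(6*d + 38) + 40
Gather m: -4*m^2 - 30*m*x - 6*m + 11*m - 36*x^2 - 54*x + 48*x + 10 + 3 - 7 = -4*m^2 + m*(5 - 30*x) - 36*x^2 - 6*x + 6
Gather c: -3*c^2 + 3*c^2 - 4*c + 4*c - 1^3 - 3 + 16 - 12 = 0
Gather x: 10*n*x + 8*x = x*(10*n + 8)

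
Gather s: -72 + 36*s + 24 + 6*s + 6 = 42*s - 42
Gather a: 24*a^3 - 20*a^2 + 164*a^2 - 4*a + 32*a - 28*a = 24*a^3 + 144*a^2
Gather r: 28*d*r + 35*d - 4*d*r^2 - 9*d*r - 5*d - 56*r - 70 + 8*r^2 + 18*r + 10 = 30*d + r^2*(8 - 4*d) + r*(19*d - 38) - 60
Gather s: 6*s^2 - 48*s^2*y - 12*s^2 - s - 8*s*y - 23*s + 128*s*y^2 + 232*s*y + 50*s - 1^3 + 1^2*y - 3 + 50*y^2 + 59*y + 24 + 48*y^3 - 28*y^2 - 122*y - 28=s^2*(-48*y - 6) + s*(128*y^2 + 224*y + 26) + 48*y^3 + 22*y^2 - 62*y - 8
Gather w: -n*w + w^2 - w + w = -n*w + w^2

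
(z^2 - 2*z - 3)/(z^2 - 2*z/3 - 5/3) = 3*(z - 3)/(3*z - 5)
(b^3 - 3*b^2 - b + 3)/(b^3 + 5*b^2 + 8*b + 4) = (b^2 - 4*b + 3)/(b^2 + 4*b + 4)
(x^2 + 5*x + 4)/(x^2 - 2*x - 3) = (x + 4)/(x - 3)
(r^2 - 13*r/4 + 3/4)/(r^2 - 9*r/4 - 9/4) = (4*r - 1)/(4*r + 3)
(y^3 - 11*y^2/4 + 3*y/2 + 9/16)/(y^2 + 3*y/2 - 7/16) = (16*y^3 - 44*y^2 + 24*y + 9)/(16*y^2 + 24*y - 7)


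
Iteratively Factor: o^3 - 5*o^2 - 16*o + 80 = (o + 4)*(o^2 - 9*o + 20) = (o - 5)*(o + 4)*(o - 4)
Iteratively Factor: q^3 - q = (q + 1)*(q^2 - q) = q*(q + 1)*(q - 1)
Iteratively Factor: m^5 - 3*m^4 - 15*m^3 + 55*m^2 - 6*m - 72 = (m + 1)*(m^4 - 4*m^3 - 11*m^2 + 66*m - 72) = (m - 2)*(m + 1)*(m^3 - 2*m^2 - 15*m + 36) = (m - 2)*(m + 1)*(m + 4)*(m^2 - 6*m + 9) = (m - 3)*(m - 2)*(m + 1)*(m + 4)*(m - 3)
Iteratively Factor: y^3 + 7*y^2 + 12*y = (y + 4)*(y^2 + 3*y) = (y + 3)*(y + 4)*(y)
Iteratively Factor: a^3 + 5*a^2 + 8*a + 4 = (a + 1)*(a^2 + 4*a + 4) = (a + 1)*(a + 2)*(a + 2)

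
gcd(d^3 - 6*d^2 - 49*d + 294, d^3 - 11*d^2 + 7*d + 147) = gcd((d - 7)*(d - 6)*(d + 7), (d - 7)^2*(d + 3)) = d - 7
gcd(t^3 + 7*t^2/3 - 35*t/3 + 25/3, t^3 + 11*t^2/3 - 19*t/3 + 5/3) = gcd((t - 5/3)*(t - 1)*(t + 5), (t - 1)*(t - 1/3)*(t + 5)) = t^2 + 4*t - 5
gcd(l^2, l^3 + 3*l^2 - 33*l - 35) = 1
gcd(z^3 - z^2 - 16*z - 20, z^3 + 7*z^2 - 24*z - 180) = z - 5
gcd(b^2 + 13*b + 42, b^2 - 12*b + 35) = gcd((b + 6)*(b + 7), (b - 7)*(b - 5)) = 1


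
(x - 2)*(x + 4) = x^2 + 2*x - 8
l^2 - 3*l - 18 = (l - 6)*(l + 3)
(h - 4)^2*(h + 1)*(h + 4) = h^4 - 3*h^3 - 20*h^2 + 48*h + 64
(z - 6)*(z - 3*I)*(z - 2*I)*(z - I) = z^4 - 6*z^3 - 6*I*z^3 - 11*z^2 + 36*I*z^2 + 66*z + 6*I*z - 36*I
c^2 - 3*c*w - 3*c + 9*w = (c - 3)*(c - 3*w)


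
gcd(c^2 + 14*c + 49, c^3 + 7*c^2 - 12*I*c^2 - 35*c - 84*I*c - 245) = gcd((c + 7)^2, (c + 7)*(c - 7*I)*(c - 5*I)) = c + 7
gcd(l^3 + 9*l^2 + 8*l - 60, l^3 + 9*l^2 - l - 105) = l + 5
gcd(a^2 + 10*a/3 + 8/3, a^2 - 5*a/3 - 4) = a + 4/3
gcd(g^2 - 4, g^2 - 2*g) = g - 2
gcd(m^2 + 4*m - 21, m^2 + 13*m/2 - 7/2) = m + 7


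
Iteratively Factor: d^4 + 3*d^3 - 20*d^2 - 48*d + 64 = (d + 4)*(d^3 - d^2 - 16*d + 16) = (d - 1)*(d + 4)*(d^2 - 16) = (d - 4)*(d - 1)*(d + 4)*(d + 4)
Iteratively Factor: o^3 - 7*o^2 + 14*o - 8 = (o - 1)*(o^2 - 6*o + 8) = (o - 4)*(o - 1)*(o - 2)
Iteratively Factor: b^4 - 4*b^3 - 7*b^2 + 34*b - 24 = (b - 1)*(b^3 - 3*b^2 - 10*b + 24) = (b - 2)*(b - 1)*(b^2 - b - 12) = (b - 2)*(b - 1)*(b + 3)*(b - 4)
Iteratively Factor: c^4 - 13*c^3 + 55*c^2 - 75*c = (c - 5)*(c^3 - 8*c^2 + 15*c) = c*(c - 5)*(c^2 - 8*c + 15) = c*(c - 5)^2*(c - 3)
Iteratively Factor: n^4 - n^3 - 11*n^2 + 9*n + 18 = (n - 2)*(n^3 + n^2 - 9*n - 9) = (n - 2)*(n + 1)*(n^2 - 9) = (n - 2)*(n + 1)*(n + 3)*(n - 3)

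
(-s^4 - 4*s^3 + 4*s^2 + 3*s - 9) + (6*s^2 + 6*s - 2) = -s^4 - 4*s^3 + 10*s^2 + 9*s - 11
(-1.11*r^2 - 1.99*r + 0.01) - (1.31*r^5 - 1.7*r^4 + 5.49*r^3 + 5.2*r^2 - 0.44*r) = -1.31*r^5 + 1.7*r^4 - 5.49*r^3 - 6.31*r^2 - 1.55*r + 0.01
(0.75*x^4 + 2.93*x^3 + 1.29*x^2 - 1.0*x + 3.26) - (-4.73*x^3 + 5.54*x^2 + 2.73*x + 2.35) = 0.75*x^4 + 7.66*x^3 - 4.25*x^2 - 3.73*x + 0.91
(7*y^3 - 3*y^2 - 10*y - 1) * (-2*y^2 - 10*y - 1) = -14*y^5 - 64*y^4 + 43*y^3 + 105*y^2 + 20*y + 1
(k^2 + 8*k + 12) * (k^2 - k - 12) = k^4 + 7*k^3 - 8*k^2 - 108*k - 144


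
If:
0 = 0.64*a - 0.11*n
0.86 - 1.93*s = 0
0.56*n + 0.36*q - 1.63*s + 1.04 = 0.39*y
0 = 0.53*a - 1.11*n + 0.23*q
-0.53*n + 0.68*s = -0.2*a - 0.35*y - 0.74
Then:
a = -0.16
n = -0.92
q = -4.08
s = 0.45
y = -4.28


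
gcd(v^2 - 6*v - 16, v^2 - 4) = v + 2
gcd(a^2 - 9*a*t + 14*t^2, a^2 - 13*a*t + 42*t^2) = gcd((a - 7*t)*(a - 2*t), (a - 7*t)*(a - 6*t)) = -a + 7*t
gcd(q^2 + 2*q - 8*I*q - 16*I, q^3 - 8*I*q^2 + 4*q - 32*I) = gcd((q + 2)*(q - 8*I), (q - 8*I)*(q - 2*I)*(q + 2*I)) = q - 8*I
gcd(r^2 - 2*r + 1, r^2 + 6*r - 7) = r - 1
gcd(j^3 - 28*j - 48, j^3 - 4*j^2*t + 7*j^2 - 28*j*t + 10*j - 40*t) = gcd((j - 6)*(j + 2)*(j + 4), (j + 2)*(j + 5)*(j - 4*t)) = j + 2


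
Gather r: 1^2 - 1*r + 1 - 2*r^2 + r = 2 - 2*r^2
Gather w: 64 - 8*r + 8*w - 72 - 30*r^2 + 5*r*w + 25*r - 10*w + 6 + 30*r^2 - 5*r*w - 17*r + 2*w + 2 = 0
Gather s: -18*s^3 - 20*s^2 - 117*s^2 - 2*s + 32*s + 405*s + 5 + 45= -18*s^3 - 137*s^2 + 435*s + 50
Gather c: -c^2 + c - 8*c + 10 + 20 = -c^2 - 7*c + 30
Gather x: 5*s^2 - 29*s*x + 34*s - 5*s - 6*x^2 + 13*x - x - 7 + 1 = 5*s^2 + 29*s - 6*x^2 + x*(12 - 29*s) - 6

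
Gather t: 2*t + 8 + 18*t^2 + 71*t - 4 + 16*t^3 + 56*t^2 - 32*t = 16*t^3 + 74*t^2 + 41*t + 4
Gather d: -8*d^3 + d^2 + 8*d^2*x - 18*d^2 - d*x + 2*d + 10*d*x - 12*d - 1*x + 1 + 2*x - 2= -8*d^3 + d^2*(8*x - 17) + d*(9*x - 10) + x - 1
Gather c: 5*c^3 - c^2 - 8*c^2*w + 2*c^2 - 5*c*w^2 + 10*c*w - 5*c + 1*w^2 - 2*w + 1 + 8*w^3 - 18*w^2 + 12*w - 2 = 5*c^3 + c^2*(1 - 8*w) + c*(-5*w^2 + 10*w - 5) + 8*w^3 - 17*w^2 + 10*w - 1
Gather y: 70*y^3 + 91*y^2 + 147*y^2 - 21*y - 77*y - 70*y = 70*y^3 + 238*y^2 - 168*y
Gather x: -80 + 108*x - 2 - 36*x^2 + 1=-36*x^2 + 108*x - 81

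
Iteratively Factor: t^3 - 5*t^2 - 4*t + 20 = (t - 5)*(t^2 - 4) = (t - 5)*(t - 2)*(t + 2)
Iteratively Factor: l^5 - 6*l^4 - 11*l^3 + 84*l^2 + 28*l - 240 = (l - 5)*(l^4 - l^3 - 16*l^2 + 4*l + 48) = (l - 5)*(l - 2)*(l^3 + l^2 - 14*l - 24) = (l - 5)*(l - 2)*(l + 2)*(l^2 - l - 12) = (l - 5)*(l - 4)*(l - 2)*(l + 2)*(l + 3)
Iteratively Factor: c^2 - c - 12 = (c + 3)*(c - 4)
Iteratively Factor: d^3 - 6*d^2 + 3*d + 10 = (d - 5)*(d^2 - d - 2) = (d - 5)*(d - 2)*(d + 1)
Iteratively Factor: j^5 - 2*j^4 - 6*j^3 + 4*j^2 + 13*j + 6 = (j + 1)*(j^4 - 3*j^3 - 3*j^2 + 7*j + 6) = (j + 1)^2*(j^3 - 4*j^2 + j + 6) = (j + 1)^3*(j^2 - 5*j + 6) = (j - 2)*(j + 1)^3*(j - 3)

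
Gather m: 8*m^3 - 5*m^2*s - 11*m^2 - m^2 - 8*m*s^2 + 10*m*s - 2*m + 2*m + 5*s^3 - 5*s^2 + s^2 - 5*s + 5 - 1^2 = 8*m^3 + m^2*(-5*s - 12) + m*(-8*s^2 + 10*s) + 5*s^3 - 4*s^2 - 5*s + 4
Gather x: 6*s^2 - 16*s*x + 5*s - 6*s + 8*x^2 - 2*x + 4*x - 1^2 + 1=6*s^2 - s + 8*x^2 + x*(2 - 16*s)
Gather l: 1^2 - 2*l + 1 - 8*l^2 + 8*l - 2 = -8*l^2 + 6*l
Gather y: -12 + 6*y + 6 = 6*y - 6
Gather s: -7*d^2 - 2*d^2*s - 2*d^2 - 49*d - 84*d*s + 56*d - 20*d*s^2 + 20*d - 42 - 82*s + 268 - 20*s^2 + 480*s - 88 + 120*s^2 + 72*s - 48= -9*d^2 + 27*d + s^2*(100 - 20*d) + s*(-2*d^2 - 84*d + 470) + 90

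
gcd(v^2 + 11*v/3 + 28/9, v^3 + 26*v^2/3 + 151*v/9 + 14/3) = v + 7/3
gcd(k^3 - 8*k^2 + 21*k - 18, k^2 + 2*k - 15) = k - 3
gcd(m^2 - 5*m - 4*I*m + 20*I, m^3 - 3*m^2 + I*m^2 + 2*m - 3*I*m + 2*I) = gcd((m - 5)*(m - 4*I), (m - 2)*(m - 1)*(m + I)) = 1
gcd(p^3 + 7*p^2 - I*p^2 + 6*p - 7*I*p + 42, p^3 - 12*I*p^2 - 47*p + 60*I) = p - 3*I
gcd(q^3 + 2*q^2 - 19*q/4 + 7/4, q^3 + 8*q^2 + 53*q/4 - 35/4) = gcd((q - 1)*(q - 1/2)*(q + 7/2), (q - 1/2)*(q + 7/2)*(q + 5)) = q^2 + 3*q - 7/4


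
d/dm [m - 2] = 1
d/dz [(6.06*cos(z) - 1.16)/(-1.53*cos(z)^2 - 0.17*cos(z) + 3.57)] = (-9.2718*cos(z)^2 + 3.5496*cos(z) - 21.437)*sin(z)/(2.3409*cos(z)^4 + 0.5202*cos(z)^3 - 10.8953*cos(z)^2 - 1.2138*cos(z) + 12.7449)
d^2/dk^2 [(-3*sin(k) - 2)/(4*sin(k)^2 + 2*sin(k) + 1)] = (48*sin(k)^5 + 104*sin(k)^4 - 120*sin(k)^3 - 222*sin(k)^2 - 25*sin(k) + 12)/(4*sin(k)^2 + 2*sin(k) + 1)^3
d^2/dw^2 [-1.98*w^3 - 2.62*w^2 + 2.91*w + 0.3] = -11.88*w - 5.24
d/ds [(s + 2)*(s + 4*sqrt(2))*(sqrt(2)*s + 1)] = 3*sqrt(2)*s^2 + 4*sqrt(2)*s + 18*s + 4*sqrt(2) + 18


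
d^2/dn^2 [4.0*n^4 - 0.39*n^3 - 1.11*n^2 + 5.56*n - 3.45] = 48.0*n^2 - 2.34*n - 2.22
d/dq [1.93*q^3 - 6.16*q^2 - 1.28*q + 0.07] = 5.79*q^2 - 12.32*q - 1.28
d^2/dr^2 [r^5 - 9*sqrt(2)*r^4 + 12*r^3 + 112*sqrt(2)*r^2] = 20*r^3 - 108*sqrt(2)*r^2 + 72*r + 224*sqrt(2)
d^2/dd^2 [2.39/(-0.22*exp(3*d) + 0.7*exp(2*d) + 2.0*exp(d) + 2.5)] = (2.39*(-1.32*exp(2*d) + 2.8*exp(d) + 4.0)*(-0.66*exp(2*d) + 1.4*exp(d) + 2.0)*exp(d) + (4.7322*exp(2*d) - 6.692*exp(d) - 4.78)*(-0.22*exp(3*d) + 0.7*exp(2*d) + 2.0*exp(d) + 2.5))*exp(d)/(-0.22*exp(3*d) + 0.7*exp(2*d) + 2.0*exp(d) + 2.5)^3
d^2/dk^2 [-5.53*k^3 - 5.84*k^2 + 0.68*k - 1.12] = -33.18*k - 11.68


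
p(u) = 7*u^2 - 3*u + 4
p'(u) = 14*u - 3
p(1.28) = 11.63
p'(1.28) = 14.92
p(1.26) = 11.33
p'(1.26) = 14.64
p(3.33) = 71.63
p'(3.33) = 43.62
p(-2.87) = 70.27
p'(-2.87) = -43.18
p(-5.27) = 214.22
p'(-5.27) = -76.78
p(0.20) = 3.68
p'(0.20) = -0.20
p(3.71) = 89.22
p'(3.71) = 48.94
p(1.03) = 8.34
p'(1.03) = 11.42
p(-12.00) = 1048.00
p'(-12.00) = -171.00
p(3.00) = 58.00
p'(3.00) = 39.00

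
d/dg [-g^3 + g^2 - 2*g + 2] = -3*g^2 + 2*g - 2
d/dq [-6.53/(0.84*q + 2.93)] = 5.4852/(0.84*q + 2.93)^2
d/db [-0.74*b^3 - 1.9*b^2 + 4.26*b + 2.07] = -2.22*b^2 - 3.8*b + 4.26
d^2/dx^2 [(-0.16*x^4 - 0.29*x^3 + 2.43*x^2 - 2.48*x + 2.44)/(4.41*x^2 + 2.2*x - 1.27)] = (-6.22339199999999*x^6 - 9.31392*x^5 + 0.730271999999957*x^4 - 142.517262*x^3 + 368.143182*x^2 + 55.892418*x + 44.93107)/(85.766121*x^6 + 128.35746*x^5 - 10.064061*x^4 - 63.28124*x^3 + 2.898267*x^2 + 10.64514*x - 2.048383)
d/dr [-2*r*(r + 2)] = -4*r - 4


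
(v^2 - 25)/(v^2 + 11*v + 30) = (v - 5)/(v + 6)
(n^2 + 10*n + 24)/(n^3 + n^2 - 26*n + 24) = (n + 4)/(n^2 - 5*n + 4)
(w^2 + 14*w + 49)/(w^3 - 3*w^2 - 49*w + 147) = (w + 7)/(w^2 - 10*w + 21)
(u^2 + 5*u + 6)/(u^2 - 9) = (u + 2)/(u - 3)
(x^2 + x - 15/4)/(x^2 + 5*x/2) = (x - 3/2)/x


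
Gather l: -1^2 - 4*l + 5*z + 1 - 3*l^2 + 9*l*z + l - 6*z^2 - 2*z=-3*l^2 + l*(9*z - 3) - 6*z^2 + 3*z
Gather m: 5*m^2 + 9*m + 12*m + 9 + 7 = 5*m^2 + 21*m + 16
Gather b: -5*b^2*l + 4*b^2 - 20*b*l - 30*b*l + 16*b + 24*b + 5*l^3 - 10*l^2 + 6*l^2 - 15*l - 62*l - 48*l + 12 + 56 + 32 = b^2*(4 - 5*l) + b*(40 - 50*l) + 5*l^3 - 4*l^2 - 125*l + 100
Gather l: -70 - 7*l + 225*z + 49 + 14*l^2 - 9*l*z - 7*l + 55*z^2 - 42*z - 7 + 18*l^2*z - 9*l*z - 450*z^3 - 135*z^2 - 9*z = l^2*(18*z + 14) + l*(-18*z - 14) - 450*z^3 - 80*z^2 + 174*z - 28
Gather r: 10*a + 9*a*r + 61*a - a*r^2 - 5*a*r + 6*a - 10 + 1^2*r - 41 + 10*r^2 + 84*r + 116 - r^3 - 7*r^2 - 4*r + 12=77*a - r^3 + r^2*(3 - a) + r*(4*a + 81) + 77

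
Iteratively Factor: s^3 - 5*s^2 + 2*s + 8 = (s + 1)*(s^2 - 6*s + 8) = (s - 2)*(s + 1)*(s - 4)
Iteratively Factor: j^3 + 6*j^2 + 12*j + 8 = (j + 2)*(j^2 + 4*j + 4) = (j + 2)^2*(j + 2)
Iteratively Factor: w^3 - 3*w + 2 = (w + 2)*(w^2 - 2*w + 1) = (w - 1)*(w + 2)*(w - 1)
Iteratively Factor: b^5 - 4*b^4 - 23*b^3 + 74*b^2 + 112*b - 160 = (b - 5)*(b^4 + b^3 - 18*b^2 - 16*b + 32) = (b - 5)*(b - 1)*(b^3 + 2*b^2 - 16*b - 32) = (b - 5)*(b - 1)*(b + 4)*(b^2 - 2*b - 8) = (b - 5)*(b - 4)*(b - 1)*(b + 4)*(b + 2)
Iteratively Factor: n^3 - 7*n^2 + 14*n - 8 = (n - 1)*(n^2 - 6*n + 8) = (n - 4)*(n - 1)*(n - 2)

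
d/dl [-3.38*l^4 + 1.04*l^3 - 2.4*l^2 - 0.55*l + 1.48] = -13.52*l^3 + 3.12*l^2 - 4.8*l - 0.55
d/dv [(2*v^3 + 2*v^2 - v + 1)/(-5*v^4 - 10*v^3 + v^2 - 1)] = (10*v^6 + 20*v^5 + 7*v^4 + 25*v^2 - 6*v + 1)/(25*v^8 + 100*v^7 + 90*v^6 - 20*v^5 + 11*v^4 + 20*v^3 - 2*v^2 + 1)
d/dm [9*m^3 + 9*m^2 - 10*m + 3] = 27*m^2 + 18*m - 10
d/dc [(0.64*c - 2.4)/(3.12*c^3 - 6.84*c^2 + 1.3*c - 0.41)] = (-3.9936*c^3 + 26.8416*c^2 - 32.832*c + 2.8576)/(9.7344*c^6 - 42.6816*c^5 + 54.8976*c^4 - 20.3424*c^3 + 7.2988*c^2 - 1.066*c + 0.1681)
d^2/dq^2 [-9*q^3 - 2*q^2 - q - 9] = -54*q - 4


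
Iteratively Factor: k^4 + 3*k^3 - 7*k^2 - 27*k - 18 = (k + 2)*(k^3 + k^2 - 9*k - 9) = (k + 1)*(k + 2)*(k^2 - 9) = (k - 3)*(k + 1)*(k + 2)*(k + 3)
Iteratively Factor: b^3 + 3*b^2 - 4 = (b - 1)*(b^2 + 4*b + 4) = (b - 1)*(b + 2)*(b + 2)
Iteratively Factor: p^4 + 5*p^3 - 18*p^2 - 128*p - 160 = (p + 4)*(p^3 + p^2 - 22*p - 40) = (p - 5)*(p + 4)*(p^2 + 6*p + 8) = (p - 5)*(p + 2)*(p + 4)*(p + 4)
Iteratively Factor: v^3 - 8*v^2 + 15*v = (v - 3)*(v^2 - 5*v) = v*(v - 3)*(v - 5)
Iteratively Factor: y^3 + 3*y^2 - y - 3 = (y + 1)*(y^2 + 2*y - 3) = (y + 1)*(y + 3)*(y - 1)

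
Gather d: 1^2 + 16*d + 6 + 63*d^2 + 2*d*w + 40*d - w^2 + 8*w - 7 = 63*d^2 + d*(2*w + 56) - w^2 + 8*w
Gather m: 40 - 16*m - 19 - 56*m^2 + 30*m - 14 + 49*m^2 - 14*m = 7 - 7*m^2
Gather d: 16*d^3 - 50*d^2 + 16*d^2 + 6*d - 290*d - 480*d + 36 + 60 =16*d^3 - 34*d^2 - 764*d + 96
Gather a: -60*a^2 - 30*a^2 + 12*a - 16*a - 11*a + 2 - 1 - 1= -90*a^2 - 15*a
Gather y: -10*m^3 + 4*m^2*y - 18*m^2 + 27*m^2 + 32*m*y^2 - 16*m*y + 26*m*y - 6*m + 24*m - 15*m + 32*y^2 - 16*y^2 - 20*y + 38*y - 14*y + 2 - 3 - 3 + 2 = -10*m^3 + 9*m^2 + 3*m + y^2*(32*m + 16) + y*(4*m^2 + 10*m + 4) - 2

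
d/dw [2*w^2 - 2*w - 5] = 4*w - 2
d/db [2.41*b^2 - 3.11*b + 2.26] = 4.82*b - 3.11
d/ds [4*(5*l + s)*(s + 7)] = 20*l + 8*s + 28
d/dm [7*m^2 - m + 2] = 14*m - 1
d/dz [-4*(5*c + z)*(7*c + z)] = -48*c - 8*z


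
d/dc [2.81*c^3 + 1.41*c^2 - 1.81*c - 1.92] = 8.43*c^2 + 2.82*c - 1.81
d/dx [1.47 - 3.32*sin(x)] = -3.32*cos(x)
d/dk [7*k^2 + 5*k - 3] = 14*k + 5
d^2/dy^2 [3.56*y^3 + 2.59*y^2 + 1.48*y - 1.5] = 21.36*y + 5.18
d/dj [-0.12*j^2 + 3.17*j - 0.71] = 3.17 - 0.24*j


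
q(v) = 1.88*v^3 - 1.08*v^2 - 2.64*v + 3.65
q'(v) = 5.64*v^2 - 2.16*v - 2.64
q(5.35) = 246.50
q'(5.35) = 147.23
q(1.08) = 1.91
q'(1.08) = 1.61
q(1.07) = 1.89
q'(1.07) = 1.51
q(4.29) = 120.88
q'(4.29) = 91.89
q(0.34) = 2.70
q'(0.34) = -2.72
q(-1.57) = -2.14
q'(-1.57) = 14.65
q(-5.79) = -382.19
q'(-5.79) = 198.94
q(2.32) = 15.19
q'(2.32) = 22.71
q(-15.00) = -6544.75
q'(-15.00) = 1298.76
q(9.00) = 1262.93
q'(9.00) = 434.76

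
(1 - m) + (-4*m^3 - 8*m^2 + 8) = -4*m^3 - 8*m^2 - m + 9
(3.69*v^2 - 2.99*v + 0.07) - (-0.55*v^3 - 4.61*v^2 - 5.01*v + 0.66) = 0.55*v^3 + 8.3*v^2 + 2.02*v - 0.59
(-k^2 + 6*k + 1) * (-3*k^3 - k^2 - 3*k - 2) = 3*k^5 - 17*k^4 - 6*k^3 - 17*k^2 - 15*k - 2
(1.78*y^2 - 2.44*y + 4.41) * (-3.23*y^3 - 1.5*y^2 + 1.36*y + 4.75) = -5.7494*y^5 + 5.2112*y^4 - 8.1635*y^3 - 1.4784*y^2 - 5.5924*y + 20.9475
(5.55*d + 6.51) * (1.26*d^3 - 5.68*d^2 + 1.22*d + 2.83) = 6.993*d^4 - 23.3214*d^3 - 30.2058*d^2 + 23.6487*d + 18.4233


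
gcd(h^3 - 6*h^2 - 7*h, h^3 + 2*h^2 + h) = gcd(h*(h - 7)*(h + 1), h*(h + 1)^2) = h^2 + h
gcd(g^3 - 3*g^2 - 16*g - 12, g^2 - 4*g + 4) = 1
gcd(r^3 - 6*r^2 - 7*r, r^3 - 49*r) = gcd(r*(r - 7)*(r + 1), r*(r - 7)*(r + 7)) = r^2 - 7*r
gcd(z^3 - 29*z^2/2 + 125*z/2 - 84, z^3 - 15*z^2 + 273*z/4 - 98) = z^2 - 23*z/2 + 28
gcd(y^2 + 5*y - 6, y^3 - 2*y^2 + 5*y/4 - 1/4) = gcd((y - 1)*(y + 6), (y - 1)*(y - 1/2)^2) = y - 1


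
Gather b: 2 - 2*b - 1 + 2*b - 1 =0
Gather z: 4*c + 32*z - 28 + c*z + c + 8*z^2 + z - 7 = 5*c + 8*z^2 + z*(c + 33) - 35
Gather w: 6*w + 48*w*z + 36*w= w*(48*z + 42)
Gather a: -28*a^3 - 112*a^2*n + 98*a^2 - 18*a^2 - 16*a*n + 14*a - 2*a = -28*a^3 + a^2*(80 - 112*n) + a*(12 - 16*n)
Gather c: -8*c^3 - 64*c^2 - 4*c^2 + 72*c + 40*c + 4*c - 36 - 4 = -8*c^3 - 68*c^2 + 116*c - 40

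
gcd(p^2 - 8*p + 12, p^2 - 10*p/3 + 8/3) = p - 2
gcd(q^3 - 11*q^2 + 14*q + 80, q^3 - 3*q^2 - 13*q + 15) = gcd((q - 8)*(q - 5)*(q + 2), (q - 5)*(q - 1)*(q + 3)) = q - 5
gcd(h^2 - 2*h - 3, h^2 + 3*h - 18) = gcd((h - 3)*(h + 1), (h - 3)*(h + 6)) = h - 3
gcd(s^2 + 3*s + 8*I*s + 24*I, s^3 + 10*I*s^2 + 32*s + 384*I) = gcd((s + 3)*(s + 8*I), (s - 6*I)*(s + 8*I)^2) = s + 8*I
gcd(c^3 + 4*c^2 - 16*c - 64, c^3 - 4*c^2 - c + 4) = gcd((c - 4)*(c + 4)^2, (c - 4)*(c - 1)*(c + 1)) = c - 4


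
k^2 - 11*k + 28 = (k - 7)*(k - 4)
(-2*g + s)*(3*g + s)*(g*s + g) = -6*g^3*s - 6*g^3 + g^2*s^2 + g^2*s + g*s^3 + g*s^2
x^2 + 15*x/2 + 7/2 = (x + 1/2)*(x + 7)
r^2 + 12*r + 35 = (r + 5)*(r + 7)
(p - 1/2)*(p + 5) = p^2 + 9*p/2 - 5/2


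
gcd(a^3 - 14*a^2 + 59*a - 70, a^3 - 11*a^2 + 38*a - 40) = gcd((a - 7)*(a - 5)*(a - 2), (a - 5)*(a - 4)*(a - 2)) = a^2 - 7*a + 10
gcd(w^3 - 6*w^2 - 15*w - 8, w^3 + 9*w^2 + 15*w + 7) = w^2 + 2*w + 1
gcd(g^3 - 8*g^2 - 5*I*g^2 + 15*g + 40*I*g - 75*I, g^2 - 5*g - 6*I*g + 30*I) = g - 5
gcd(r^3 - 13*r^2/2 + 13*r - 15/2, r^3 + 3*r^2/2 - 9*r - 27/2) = r - 3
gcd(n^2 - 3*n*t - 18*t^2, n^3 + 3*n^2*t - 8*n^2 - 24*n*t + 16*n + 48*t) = n + 3*t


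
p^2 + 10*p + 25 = (p + 5)^2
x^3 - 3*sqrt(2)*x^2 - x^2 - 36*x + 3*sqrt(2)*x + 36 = (x - 1)*(x - 6*sqrt(2))*(x + 3*sqrt(2))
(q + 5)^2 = q^2 + 10*q + 25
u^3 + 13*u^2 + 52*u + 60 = (u + 2)*(u + 5)*(u + 6)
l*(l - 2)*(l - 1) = l^3 - 3*l^2 + 2*l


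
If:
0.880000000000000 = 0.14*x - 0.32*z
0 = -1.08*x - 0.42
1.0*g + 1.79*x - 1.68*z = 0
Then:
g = -4.21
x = -0.39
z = -2.92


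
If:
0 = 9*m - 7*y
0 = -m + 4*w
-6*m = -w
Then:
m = 0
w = 0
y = 0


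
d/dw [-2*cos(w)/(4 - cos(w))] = 8*sin(w)/(cos(w) - 4)^2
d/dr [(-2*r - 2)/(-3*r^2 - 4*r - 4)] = 6*r*(-r - 2)/(9*r^4 + 24*r^3 + 40*r^2 + 32*r + 16)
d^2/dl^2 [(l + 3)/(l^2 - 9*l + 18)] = 2*(3*(2 - l)*(l^2 - 9*l + 18) + (l + 3)*(2*l - 9)^2)/(l^2 - 9*l + 18)^3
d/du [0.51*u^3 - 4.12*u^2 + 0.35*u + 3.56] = 1.53*u^2 - 8.24*u + 0.35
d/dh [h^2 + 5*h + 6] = 2*h + 5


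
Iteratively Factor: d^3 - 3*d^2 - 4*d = (d - 4)*(d^2 + d) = (d - 4)*(d + 1)*(d)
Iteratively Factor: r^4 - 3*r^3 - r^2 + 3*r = (r + 1)*(r^3 - 4*r^2 + 3*r) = (r - 1)*(r + 1)*(r^2 - 3*r) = r*(r - 1)*(r + 1)*(r - 3)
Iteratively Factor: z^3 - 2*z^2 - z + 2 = (z - 1)*(z^2 - z - 2) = (z - 1)*(z + 1)*(z - 2)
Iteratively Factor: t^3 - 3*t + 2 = (t - 1)*(t^2 + t - 2) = (t - 1)^2*(t + 2)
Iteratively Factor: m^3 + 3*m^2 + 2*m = (m)*(m^2 + 3*m + 2) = m*(m + 2)*(m + 1)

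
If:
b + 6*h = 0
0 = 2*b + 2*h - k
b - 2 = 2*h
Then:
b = 3/2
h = -1/4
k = 5/2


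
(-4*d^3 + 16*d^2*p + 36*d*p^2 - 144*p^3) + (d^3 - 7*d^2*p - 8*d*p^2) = -3*d^3 + 9*d^2*p + 28*d*p^2 - 144*p^3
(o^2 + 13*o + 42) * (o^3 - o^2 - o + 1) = o^5 + 12*o^4 + 28*o^3 - 54*o^2 - 29*o + 42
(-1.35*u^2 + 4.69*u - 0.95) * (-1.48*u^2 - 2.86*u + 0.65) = 1.998*u^4 - 3.0802*u^3 - 12.8849*u^2 + 5.7655*u - 0.6175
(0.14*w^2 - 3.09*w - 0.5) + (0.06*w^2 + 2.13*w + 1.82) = 0.2*w^2 - 0.96*w + 1.32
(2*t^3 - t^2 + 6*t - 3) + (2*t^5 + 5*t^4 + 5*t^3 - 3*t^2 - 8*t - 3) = 2*t^5 + 5*t^4 + 7*t^3 - 4*t^2 - 2*t - 6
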